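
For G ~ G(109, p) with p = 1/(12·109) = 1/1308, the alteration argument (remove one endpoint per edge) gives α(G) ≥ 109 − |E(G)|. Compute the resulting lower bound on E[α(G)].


E[|E(G)|] = C(109, 2)·p = 5886 · (1/1308) = 9/2.
E[α(G)] ≥ n − E[|E(G)|] = 109 − 9/2 = 209/2.
Numerically: ≈ 104.50000.
(This is only a lower bound; the true E[α(G)] may be larger.)

E[α(G)] ≥ 209/2 ≈ 104.50000.


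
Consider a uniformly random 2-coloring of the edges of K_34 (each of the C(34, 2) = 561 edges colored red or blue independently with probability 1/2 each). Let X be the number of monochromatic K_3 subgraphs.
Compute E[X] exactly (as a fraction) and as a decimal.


Let X = Σ_S X_S over the C(34, 3) = 5984 subsets S of size 3, where X_S = 1 if the K_3 on S is monochromatic.
For a fixed S, the K_3 on S has C(3, 2) = 3 edges. P[all 3 edges red] = (1/2)^3, and likewise for blue, so P[monochromatic] = 2·(1/2)^3 = 2^{1 − 3} = 1/4.
By linearity: E[X] = C(34, 3) · 2^{1 − 3} = 5984 · 1/4 = 1496.
Numerically: E[X] ≈ 1496.000000.

E[X] = C(34,3)·2^(1−C(3,2)) = 1496 ≈ 1496.000000.


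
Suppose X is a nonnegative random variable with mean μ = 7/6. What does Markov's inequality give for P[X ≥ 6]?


μ = E[X] = 7/6, a = 6.
Markov: P[X ≥ 6] ≤ μ/a = (7/6)/6 = 7/36.
Numerically: ≈ 0.19444.
(Since a = 6 > μ = 1.16667, the bound 7/36 is < 1 and informative.)

P[X ≥ 6] ≤ 7/36 ≈ 0.19444.


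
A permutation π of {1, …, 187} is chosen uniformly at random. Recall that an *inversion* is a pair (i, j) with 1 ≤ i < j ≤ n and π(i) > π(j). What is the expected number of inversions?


Write X = Σ X_I over the C(187, 2) = 17391 pairs i < j, with X_I the indicator of one inversion.
There are 17391 indicators.
For each fixed pair i < j, the values π(i) and π(j) are two distinct elements of {1, …, 187} in uniformly random order; by symmetry P[π(i) > π(j)] = 1/2.
By linearity: E[X] = 17391 · (1/2) = C(187, 2) · (1/2) = 17391/2 = 17391/2 ≈ 8695.50000.

E[X] = 17391/2 = 8695.50000.


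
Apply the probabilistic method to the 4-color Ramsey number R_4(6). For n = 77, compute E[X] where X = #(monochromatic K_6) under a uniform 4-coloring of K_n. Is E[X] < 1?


E[X] = C(77, 6) · 4^{1 − 15} = 237093780 · 4^{−14} = 237093780/268435456.
As a reduced fraction: E[X] = 59273445/67108864 ≈ 0.8832432.
Is E[X] < 1? YES.
Since E[X] < 1, there exists a 4-coloring of K_{77} with no monochromatic K_6; hence R_4(6) > 77.

E[X] = 59273445/67108864 ≈ 0.8832432; E[X] < 1, so R_4(6) > 77.


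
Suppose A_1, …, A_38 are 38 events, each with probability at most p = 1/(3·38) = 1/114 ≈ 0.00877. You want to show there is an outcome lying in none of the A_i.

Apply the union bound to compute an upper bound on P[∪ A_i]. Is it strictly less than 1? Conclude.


Union bound: P[∪_{i=1}^{38} A_i] ≤ Σ_i P[A_i] ≤ 38·p = 38·(1/114) = 1/3.
Numerically: 1/3 ≈ 0.33333.
Is 1/3 < 1? YES.
Since P[∪ A_i] ≤ 1/3 < 1, the complement has P[∩ A_i^c] ≥ 1 − 1/3 = 2/3 > 0, so some outcome avoids every A_i.

38·p = 1/3 ≈ 0.33333; existence CERTIFIED by the union bound.


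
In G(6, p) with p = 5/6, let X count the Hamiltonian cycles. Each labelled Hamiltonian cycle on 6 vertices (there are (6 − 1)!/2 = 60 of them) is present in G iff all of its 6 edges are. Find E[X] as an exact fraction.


K_6 has (6 − 1)!/2 = 60 labelled Hamiltonian cycles.
For each such Hamiltonian cycle H, let X_H = 1 if all 6 edges of H are present in G. Then P[X_H = 1] = p^{6} = (5/6)^{6} = 15625/46656.
Summing the indicators: E[X] = Σ_H E[X_H] = 60 · p^{6} = 60 · 15625/46656 = 78125/3888.
Numerically: E[X] ≈ 20.09.

E[X] = 60 · (5/6)^{6} = 78125/3888 ≈ 20.09.


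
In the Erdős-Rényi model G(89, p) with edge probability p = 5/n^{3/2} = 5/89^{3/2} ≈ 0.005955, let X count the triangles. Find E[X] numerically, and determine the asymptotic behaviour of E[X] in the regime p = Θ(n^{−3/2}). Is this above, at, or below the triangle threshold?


Number of potential triangles: C(89, 3) = 113564.
Each occurs with probability p³ ≈ (0.005955)³ ≈ 2.1118107e-07.
By linearity: E[X] = C(89, 3)·p³ ≈ 113564 · 2.1118107e-07 ≈ 0.02398.
Since α = 3/2 > 1, p = c/n^{3/2} = o(1/n) is below the triangle threshold p ~ 1/n. Asymptotically E[X] ~ (c³/6)·n^{3(1−α)} = (5³/6)·n^{-1.5} → 0, so by Markov's inequality G has no triangles w.h.p.

E[X] ≈ 0.02398; in regime p = Θ(1/n^{3/2}) E[X] tends to 0 (below the triangle threshold p ~ 1/n).


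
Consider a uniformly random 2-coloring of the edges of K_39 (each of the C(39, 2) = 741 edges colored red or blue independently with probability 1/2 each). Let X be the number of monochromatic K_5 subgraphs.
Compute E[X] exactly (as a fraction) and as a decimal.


Let X = Σ_S X_S over the C(39, 5) = 575757 subsets S of size 5, where X_S = 1 if the K_5 on S is monochromatic.
For a fixed S, the K_5 on S has C(5, 2) = 10 edges. P[all 10 edges red] = (1/2)^10, and likewise for blue, so P[monochromatic] = 2·(1/2)^10 = 2^{1 − 10} = 1/512.
By linearity: E[X] = C(39, 5) · 2^{1 − 10} = 575757 · 1/512 = 575757/512.
Numerically: E[X] ≈ 1124.5254.

E[X] = C(39,5)·2^(1−C(5,2)) = 575757/512 ≈ 1124.5254.


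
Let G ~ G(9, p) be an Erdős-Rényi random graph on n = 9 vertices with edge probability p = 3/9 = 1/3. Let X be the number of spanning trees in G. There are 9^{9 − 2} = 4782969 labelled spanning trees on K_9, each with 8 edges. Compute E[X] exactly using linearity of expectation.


K_9 has 9^{9 − 2} = 4782969 labelled spanning trees.
For each such spanning tree H, let X_H = 1 if all 8 edges of H are present in G. Then P[X_H = 1] = p^{8} = (1/3)^{8} = 1/6561.
By linearity: E[X] = Σ_H E[X_H] = 4782969 · p^{8} = 4782969 · 1/6561 = 729.
Numerically: E[X] ≈ 729.

E[X] = 4782969 · (1/3)^{8} = 729 ≈ 729.


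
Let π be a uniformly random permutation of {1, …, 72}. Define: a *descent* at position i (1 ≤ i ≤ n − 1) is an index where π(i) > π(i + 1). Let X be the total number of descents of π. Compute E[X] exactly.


Write X = Σ X_I over i = 1, …, 71, with X_I the indicator of one descent.
There are 71 indicators.
For each fixed i, the pair (π(i), π(i+1)) is a uniformly random ordered pair of distinct values from {1, …, 72}; by symmetry P[π(i) > π(i+1)] = 1/2.
By linearity: E[X] = 71 · (1/2) = (72 − 1) · (1/2) = 71/2 ≈ 35.50000.

E[X] = 71/2 = 35.50000.


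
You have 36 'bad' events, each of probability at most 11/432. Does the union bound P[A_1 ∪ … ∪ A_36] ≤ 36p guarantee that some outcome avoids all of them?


Union bound: P[∪_{i=1}^{36} A_i] ≤ Σ_i P[A_i] ≤ 36·p = 36·(11/432) = 11/12.
Numerically: 11/12 ≈ 0.9167.
Is 11/12 < 1? YES.
Since P[∪ A_i] ≤ 11/12 < 1, the complement has P[∩ A_i^c] ≥ 1 − 11/12 = 1/12 > 0, so some outcome avoids every A_i.

36·p = 11/12 ≈ 0.9167; existence CERTIFIED by the union bound.


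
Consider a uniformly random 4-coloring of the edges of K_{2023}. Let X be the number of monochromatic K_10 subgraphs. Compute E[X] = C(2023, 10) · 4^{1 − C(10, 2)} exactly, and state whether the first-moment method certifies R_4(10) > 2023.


E[X] = C(2023, 10) · 4^{1 − 45} = 309399856285778485315440716 · 4^{−44} = 309399856285778485315440716/309485009821345068724781056.
As a reduced fraction: E[X] = 77349964071444621328860179/77371252455336267181195264 ≈ 1.000.
Is E[X] < 1? YES.
Since E[X] < 1, there exists a 4-coloring of K_{2023} with no monochromatic K_10; hence R_4(10) > 2023.

E[X] = 77349964071444621328860179/77371252455336267181195264 ≈ 1.000; E[X] < 1, so R_4(10) > 2023.


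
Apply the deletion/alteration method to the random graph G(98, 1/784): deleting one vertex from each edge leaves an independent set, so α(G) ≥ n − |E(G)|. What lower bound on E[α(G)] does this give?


E[|E(G)|] = C(98, 2)·p = 4753 · (1/784) = 97/16.
E[α(G)] ≥ n − E[|E(G)|] = 98 − 97/16 = 1471/16.
Numerically: ≈ 91.93750.
(This is only a lower bound; the true E[α(G)] may be larger.)

E[α(G)] ≥ 1471/16 ≈ 91.93750.


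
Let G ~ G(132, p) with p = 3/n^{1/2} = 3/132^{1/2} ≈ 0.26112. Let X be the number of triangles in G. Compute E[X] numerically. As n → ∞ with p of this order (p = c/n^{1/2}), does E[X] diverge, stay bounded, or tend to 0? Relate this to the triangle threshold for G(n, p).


Number of potential triangles: C(132, 3) = 374660.
Each occurs with probability p³ ≈ (0.26112)³ ≈ 1.7803397e-02.
By linearity: E[X] = C(132, 3)·p³ ≈ 374660 · 1.7803397e-02 ≈ 6670.22058.
Since α = 1/2 < 1, p = c/n^{1/2} ≫ 1/n is above the triangle threshold p ~ 1/n. Asymptotically E[X] ~ (c³/6)·n^{3(1−α)} = (3³/6)·n^{1.5} → ∞; triangles are abundant w.h.p.

E[X] ≈ 6670.22058; in regime p = Θ(1/n^{1/2}) E[X] diverges (above the triangle threshold p ~ 1/n).


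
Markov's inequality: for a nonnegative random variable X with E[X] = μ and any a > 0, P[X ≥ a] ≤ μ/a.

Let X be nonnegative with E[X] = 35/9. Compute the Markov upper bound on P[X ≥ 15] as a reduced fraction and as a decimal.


μ = E[X] = 35/9, a = 15.
Markov: P[X ≥ 15] ≤ μ/a = (35/9)/15 = 7/27.
Numerically: ≈ 0.259259.
(Since a = 15 > μ = 3.888889, the bound 7/27 is < 1 and informative.)

P[X ≥ 15] ≤ 7/27 ≈ 0.259259.


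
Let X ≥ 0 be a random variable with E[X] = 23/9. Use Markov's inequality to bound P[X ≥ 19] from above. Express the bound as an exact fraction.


μ = E[X] = 23/9, a = 19.
Markov: P[X ≥ 19] ≤ μ/a = (23/9)/19 = 23/171.
Numerically: ≈ 0.135.
(Since a = 19 > μ = 2.556, the bound 23/171 is < 1 and informative.)

P[X ≥ 19] ≤ 23/171 ≈ 0.135.


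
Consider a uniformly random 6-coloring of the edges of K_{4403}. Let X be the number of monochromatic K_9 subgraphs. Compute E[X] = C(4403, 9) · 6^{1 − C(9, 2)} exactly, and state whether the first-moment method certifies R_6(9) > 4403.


E[X] = C(4403, 9) · 6^{1 − 36} = 1699894433046281918452233150 · 6^{−35} = 1699894433046281918452233150/1719070799748422591028658176.
As a reduced fraction: E[X] = 283315738841046986408705525/286511799958070431838109696 ≈ 0.98884.
Is E[X] < 1? YES.
Since E[X] < 1, there exists a 6-coloring of K_{4403} with no monochromatic K_9; hence R_6(9) > 4403.

E[X] = 283315738841046986408705525/286511799958070431838109696 ≈ 0.98884; E[X] < 1, so R_6(9) > 4403.


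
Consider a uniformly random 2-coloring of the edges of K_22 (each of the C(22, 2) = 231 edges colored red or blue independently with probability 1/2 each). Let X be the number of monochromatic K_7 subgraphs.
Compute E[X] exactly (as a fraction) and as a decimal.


Let X = Σ_S X_S over the C(22, 7) = 170544 subsets S of size 7, where X_S = 1 if the K_7 on S is monochromatic.
For a fixed S, the K_7 on S has C(7, 2) = 21 edges. P[all 21 edges red] = (1/2)^21, and likewise for blue, so P[monochromatic] = 2·(1/2)^21 = 2^{1 − 21} = 1/1048576.
Summing: E[X] = C(22, 7) · 2^{1 − 21} = 170544 · 1/1048576 = 10659/65536.
Numerically: E[X] ≈ 0.162643.

E[X] = C(22,7)·2^(1−C(7,2)) = 10659/65536 ≈ 0.162643.


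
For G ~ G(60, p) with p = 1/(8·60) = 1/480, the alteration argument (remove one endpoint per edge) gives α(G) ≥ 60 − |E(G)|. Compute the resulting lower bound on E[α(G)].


E[|E(G)|] = C(60, 2)·p = 1770 · (1/480) = 59/16.
E[α(G)] ≥ n − E[|E(G)|] = 60 − 59/16 = 901/16.
Numerically: ≈ 56.31250.
(This is only a lower bound; the true E[α(G)] may be larger.)

E[α(G)] ≥ 901/16 ≈ 56.31250.


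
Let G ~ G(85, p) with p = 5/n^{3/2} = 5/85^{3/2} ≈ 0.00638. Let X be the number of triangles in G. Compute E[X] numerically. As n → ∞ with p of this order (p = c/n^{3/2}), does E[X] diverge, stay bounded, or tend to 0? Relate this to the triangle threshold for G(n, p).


Number of potential triangles: C(85, 3) = 98770.
Each occurs with probability p³ ≈ (0.00638)³ ≈ 2.59732e-07.
By linearity: E[X] = C(85, 3)·p³ ≈ 98770 · 2.59732e-07 ≈ 0.026.
Since α = 3/2 > 1, p = c/n^{3/2} = o(1/n) is below the triangle threshold p ~ 1/n. Asymptotically E[X] ~ (c³/6)·n^{3(1−α)} = (5³/6)·n^{-1.5} → 0, so by Markov's inequality G has no triangles w.h.p.

E[X] ≈ 0.026; in regime p = Θ(1/n^{3/2}) E[X] tends to 0 (below the triangle threshold p ~ 1/n).


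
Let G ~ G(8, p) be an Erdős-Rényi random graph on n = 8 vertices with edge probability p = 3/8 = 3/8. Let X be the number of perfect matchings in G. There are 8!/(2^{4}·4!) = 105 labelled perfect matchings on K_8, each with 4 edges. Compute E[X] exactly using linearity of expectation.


K_8 has 8!/(2^{4}·4!) = 105 labelled perfect matchings.
For each such perfect matching H, let X_H = 1 if all 4 edges of H are present in G. Then P[X_H = 1] = p^{4} = (3/8)^{4} = 81/4096.
Summing the indicators: E[X] = Σ_H E[X_H] = 105 · p^{4} = 105 · 81/4096 = 8505/4096.
Numerically: E[X] ≈ 2.0764.

E[X] = 105 · (3/8)^{4} = 8505/4096 ≈ 2.0764.


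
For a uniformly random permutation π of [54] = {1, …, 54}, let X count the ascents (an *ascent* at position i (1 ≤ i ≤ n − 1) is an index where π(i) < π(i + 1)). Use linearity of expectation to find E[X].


Write X = Σ X_I over i = 1, …, 53, with X_I the indicator of one ascent.
There are 53 indicators.
For each fixed i, the pair (π(i), π(i+1)) is a uniformly random ordered pair of distinct values from {1, …, 54}; by symmetry P[π(i) < π(i+1)] = 1/2.
By linearity: E[X] = 53 · (1/2) = (54 − 1) · (1/2) = 53/2 ≈ 26.5000.

E[X] = 53/2 = 26.5000.


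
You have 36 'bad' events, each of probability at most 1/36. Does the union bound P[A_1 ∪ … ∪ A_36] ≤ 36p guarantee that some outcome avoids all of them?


Union bound: P[∪_{i=1}^{36} A_i] ≤ Σ_i P[A_i] ≤ 36·p = 36·(1/36) = 1.
Numerically: 1 ≈ 1.000.
Is 1 < 1? NO.
Since the bound 1 is ≥ 1, the union bound is uninformative here; it does NOT by itself certify existence.

36·p = 1 ≈ 1.000; existence NOT certified by the union bound.


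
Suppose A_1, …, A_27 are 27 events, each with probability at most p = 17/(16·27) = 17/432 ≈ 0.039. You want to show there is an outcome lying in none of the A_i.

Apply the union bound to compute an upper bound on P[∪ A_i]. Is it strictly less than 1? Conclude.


Union bound: P[∪_{i=1}^{27} A_i] ≤ Σ_i P[A_i] ≤ 27·p = 27·(17/432) = 17/16.
Numerically: 17/16 ≈ 1.062.
Is 17/16 < 1? NO.
Since the bound 17/16 is ≥ 1, the union bound is uninformative here; it does NOT by itself certify existence.

27·p = 17/16 ≈ 1.062; existence NOT certified by the union bound.


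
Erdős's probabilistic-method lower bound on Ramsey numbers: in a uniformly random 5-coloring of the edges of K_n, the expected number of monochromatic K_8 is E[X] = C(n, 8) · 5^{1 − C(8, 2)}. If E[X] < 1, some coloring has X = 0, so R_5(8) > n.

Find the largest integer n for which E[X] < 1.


We need C(n, 8) · 5^{1 − 28} < 1, i.e. C(n, 8) < 5^{28 − 1} = 7450580596923828125.
Check values of n near the boundary:
  n = 860: C(860, 8) = 7182671140665308145; 7182671140665308145 < 7450580596923828125? YES
  n = 861: C(861, 8) = 7250034996615275865; 7250034996615275865 < 7450580596923828125? YES
  n = 862: C(862, 8) = 7317951015318931845; 7317951015318931845 < 7450580596923828125? YES
  n = 863: C(863, 8) = 7386423071602617757; 7386423071602617757 < 7450580596923828125? YES
  n = 864: C(864, 8) = 7455455062926006708; 7455455062926006708 < 7450580596923828125? NO
The largest n with C(n, 8) < 7450580596923828125 is n = 863 (where E[X] = 7386423071602617757/7450580596923828125 ≈ 0.9913889). Hence R_5(8) > 863, i.e. R_5(8) ≥ 864.

Largest n = 863; hence R_5(8) > 863.


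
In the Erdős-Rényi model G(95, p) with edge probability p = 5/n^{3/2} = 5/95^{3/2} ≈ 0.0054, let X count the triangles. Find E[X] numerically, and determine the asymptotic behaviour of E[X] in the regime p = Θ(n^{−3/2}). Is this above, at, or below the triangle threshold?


Number of potential triangles: C(95, 3) = 138415.
Each occurs with probability p³ ≈ (0.0054)³ ≈ 1.574540e-07.
By linearity: E[X] = C(95, 3)·p³ ≈ 138415 · 1.574540e-07 ≈ 0.0218.
Since α = 3/2 > 1, p = c/n^{3/2} = o(1/n) is below the triangle threshold p ~ 1/n. Asymptotically E[X] ~ (c³/6)·n^{3(1−α)} = (5³/6)·n^{-1.5} → 0, so by Markov's inequality G has no triangles w.h.p.

E[X] ≈ 0.0218; in regime p = Θ(1/n^{3/2}) E[X] tends to 0 (below the triangle threshold p ~ 1/n).


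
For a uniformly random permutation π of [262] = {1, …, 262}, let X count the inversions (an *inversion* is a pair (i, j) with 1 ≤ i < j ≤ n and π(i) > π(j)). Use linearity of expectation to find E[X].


Write X = Σ X_I over the C(262, 2) = 34191 pairs i < j, with X_I the indicator of one inversion.
There are 34191 indicators.
For each fixed pair i < j, the values π(i) and π(j) are two distinct elements of {1, …, 262} in uniformly random order; by symmetry P[π(i) > π(j)] = 1/2.
By linearity: E[X] = 34191 · (1/2) = C(262, 2) · (1/2) = 34191/2 = 34191/2 ≈ 17095.5000.

E[X] = 34191/2 = 17095.5000.


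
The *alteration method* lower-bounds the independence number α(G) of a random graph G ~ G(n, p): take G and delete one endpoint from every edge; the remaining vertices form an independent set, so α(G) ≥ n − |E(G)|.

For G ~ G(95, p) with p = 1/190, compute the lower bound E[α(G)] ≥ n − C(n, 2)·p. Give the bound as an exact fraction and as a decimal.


E[|E(G)|] = C(95, 2)·p = 4465 · (1/190) = 47/2.
E[α(G)] ≥ n − E[|E(G)|] = 95 − 47/2 = 143/2.
Numerically: ≈ 71.500000.
(This is only a lower bound; the true E[α(G)] may be larger.)

E[α(G)] ≥ 143/2 ≈ 71.500000.


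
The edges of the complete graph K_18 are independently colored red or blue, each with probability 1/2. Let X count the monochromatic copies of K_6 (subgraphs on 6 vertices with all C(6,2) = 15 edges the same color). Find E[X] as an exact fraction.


Let X = Σ_S X_S over the C(18, 6) = 18564 subsets S of size 6, where X_S = 1 if the K_6 on S is monochromatic.
For a fixed S, the K_6 on S has C(6, 2) = 15 edges. P[all 15 edges red] = (1/2)^15, and likewise for blue, so P[monochromatic] = 2·(1/2)^15 = 2^{1 − 15} = 1/16384.
By linearity of expectation: E[X] = C(18, 6) · 2^{1 − 15} = 18564 · 1/16384 = 4641/4096.
Numerically: E[X] ≈ 1.133057.

E[X] = C(18,6)·2^(1−C(6,2)) = 4641/4096 ≈ 1.133057.


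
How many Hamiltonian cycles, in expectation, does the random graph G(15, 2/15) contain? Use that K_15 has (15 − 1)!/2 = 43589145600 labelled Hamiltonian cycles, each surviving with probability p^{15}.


K_15 has (15 − 1)!/2 = 43589145600 labelled Hamiltonian cycles.
For each such Hamiltonian cycle H, let X_H = 1 if all 15 edges of H are present in G. Then P[X_H = 1] = p^{15} = (2/15)^{15} = 32768/437893890380859375.
By linearity of expectation: E[X] = Σ_H E[X_H] = 43589145600 · p^{15} = 43589145600 · 32768/437893890380859375 = 235115905024/72081298828125.
Numerically: E[X] ≈ 0.003262.

E[X] = 43589145600 · (2/15)^{15} = 235115905024/72081298828125 ≈ 0.003262.


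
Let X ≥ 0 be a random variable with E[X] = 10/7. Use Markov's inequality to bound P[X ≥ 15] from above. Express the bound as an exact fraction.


μ = E[X] = 10/7, a = 15.
Markov: P[X ≥ 15] ≤ μ/a = (10/7)/15 = 2/21.
Numerically: ≈ 0.0952.
(Since a = 15 > μ = 1.4286, the bound 2/21 is < 1 and informative.)

P[X ≥ 15] ≤ 2/21 ≈ 0.0952.


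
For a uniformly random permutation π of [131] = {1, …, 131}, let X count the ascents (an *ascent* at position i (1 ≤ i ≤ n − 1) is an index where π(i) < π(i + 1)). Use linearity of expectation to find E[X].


Write X = Σ X_I over i = 1, …, 130, with X_I the indicator of one ascent.
There are 130 indicators.
For each fixed i, the pair (π(i), π(i+1)) is a uniformly random ordered pair of distinct values from {1, …, 131}; by symmetry P[π(i) < π(i+1)] = 1/2.
By linearity: E[X] = 130 · (1/2) = (131 − 1) · (1/2) = 65 ≈ 65.00000.

E[X] = 65 = 65.00000.


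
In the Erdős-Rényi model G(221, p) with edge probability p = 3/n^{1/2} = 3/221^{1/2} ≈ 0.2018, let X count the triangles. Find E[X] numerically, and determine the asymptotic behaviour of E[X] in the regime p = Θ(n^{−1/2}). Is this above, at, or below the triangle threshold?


Number of potential triangles: C(221, 3) = 1774630.
Each occurs with probability p³ ≈ (0.2018)³ ≈ 8.2181744e-03.
By linearity: E[X] = C(221, 3)·p³ ≈ 1774630 · 8.2181744e-03 ≈ 14584.21885.
Since α = 1/2 < 1, p = c/n^{1/2} ≫ 1/n is above the triangle threshold p ~ 1/n. Asymptotically E[X] ~ (c³/6)·n^{3(1−α)} = (3³/6)·n^{1.5} → ∞; triangles are abundant w.h.p.

E[X] ≈ 14584.21885; in regime p = Θ(1/n^{1/2}) E[X] diverges (above the triangle threshold p ~ 1/n).


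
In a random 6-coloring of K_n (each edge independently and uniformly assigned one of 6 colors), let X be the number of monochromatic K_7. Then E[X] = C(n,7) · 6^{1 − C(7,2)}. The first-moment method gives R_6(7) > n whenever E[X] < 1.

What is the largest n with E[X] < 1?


We need C(n, 7) · 6^{1 − 21} < 1, i.e. C(n, 7) < 6^{21 − 1} = 3656158440062976.
Check values of n near the boundary:
  n = 564: C(564, 7) = 3469685994423792; 3469685994423792 < 3656158440062976? YES
  n = 565: C(565, 7) = 3513212521235560; 3513212521235560 < 3656158440062976? YES
  n = 566: C(566, 7) = 3557206237959440; 3557206237959440 < 3656158440062976? YES
  n = 567: C(567, 7) = 3601671315933933; 3601671315933933 < 3656158440062976? YES
  n = 568: C(568, 7) = 3646611956239704; 3646611956239704 < 3656158440062976? YES
  n = 569: C(569, 7) = 3692032389858348; 3692032389858348 < 3656158440062976? NO
The largest n with C(n, 7) < 3656158440062976 is n = 568 (where E[X] = 16882462760369/16926659444736 ≈ 0.997389). Hence R_6(7) > 568, i.e. R_6(7) ≥ 569.

Largest n = 568; hence R_6(7) > 568.


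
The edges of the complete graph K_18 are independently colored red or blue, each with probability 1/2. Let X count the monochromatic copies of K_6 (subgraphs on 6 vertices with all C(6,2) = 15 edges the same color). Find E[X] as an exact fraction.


Let X = Σ_S X_S over the C(18, 6) = 18564 subsets S of size 6, where X_S = 1 if the K_6 on S is monochromatic.
For a fixed S, the K_6 on S has C(6, 2) = 15 edges. P[all 15 edges red] = (1/2)^15, and likewise for blue, so P[monochromatic] = 2·(1/2)^15 = 2^{1 − 15} = 1/16384.
By linearity: E[X] = C(18, 6) · 2^{1 − 15} = 18564 · 1/16384 = 4641/4096.
Numerically: E[X] ≈ 1.133.

E[X] = C(18,6)·2^(1−C(6,2)) = 4641/4096 ≈ 1.133.


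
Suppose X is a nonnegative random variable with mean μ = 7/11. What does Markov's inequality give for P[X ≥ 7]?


μ = E[X] = 7/11, a = 7.
Markov: P[X ≥ 7] ≤ μ/a = (7/11)/7 = 1/11.
Numerically: ≈ 0.09091.
(Since a = 7 > μ = 0.63636, the bound 1/11 is < 1 and informative.)

P[X ≥ 7] ≤ 1/11 ≈ 0.09091.


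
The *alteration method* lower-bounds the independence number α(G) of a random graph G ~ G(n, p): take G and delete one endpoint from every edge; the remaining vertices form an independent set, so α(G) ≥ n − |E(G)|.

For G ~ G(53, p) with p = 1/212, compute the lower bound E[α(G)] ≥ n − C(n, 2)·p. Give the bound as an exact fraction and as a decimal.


E[|E(G)|] = C(53, 2)·p = 1378 · (1/212) = 13/2.
E[α(G)] ≥ n − E[|E(G)|] = 53 − 13/2 = 93/2.
Numerically: ≈ 46.500.
(This is only a lower bound; the true E[α(G)] may be larger.)

E[α(G)] ≥ 93/2 ≈ 46.500.


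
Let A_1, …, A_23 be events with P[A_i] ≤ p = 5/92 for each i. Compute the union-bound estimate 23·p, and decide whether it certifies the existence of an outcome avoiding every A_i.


Union bound: P[∪_{i=1}^{23} A_i] ≤ Σ_i P[A_i] ≤ 23·p = 23·(5/92) = 5/4.
Numerically: 5/4 ≈ 1.25000.
Is 5/4 < 1? NO.
Since the bound 5/4 is ≥ 1, the union bound is uninformative here; it does NOT by itself certify existence.

23·p = 5/4 ≈ 1.25000; existence NOT certified by the union bound.


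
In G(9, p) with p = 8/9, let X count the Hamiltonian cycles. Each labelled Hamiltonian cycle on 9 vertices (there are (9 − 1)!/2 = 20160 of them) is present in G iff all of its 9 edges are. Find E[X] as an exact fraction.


K_9 has (9 − 1)!/2 = 20160 labelled Hamiltonian cycles.
For each such Hamiltonian cycle H, let X_H = 1 if all 9 edges of H are present in G. Then P[X_H = 1] = p^{9} = (8/9)^{9} = 134217728/387420489.
By linearity: E[X] = Σ_H E[X_H] = 20160 · p^{9} = 20160 · 134217728/387420489 = 300647710720/43046721.
Numerically: E[X] ≈ 6984.

E[X] = 20160 · (8/9)^{9} = 300647710720/43046721 ≈ 6984.


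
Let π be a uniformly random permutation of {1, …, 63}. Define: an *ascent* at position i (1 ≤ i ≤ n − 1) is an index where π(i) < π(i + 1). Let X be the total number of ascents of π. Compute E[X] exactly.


Write X = Σ X_I over i = 1, …, 62, with X_I the indicator of one ascent.
There are 62 indicators.
For each fixed i, the pair (π(i), π(i+1)) is a uniformly random ordered pair of distinct values from {1, …, 63}; by symmetry P[π(i) < π(i+1)] = 1/2.
By linearity: E[X] = 62 · (1/2) = (63 − 1) · (1/2) = 31 ≈ 31.0000.

E[X] = 31 = 31.0000.


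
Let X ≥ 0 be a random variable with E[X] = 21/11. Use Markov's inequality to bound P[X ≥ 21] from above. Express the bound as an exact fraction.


μ = E[X] = 21/11, a = 21.
Markov: P[X ≥ 21] ≤ μ/a = (21/11)/21 = 1/11.
Numerically: ≈ 0.090909.
(Since a = 21 > μ = 1.909091, the bound 1/11 is < 1 and informative.)

P[X ≥ 21] ≤ 1/11 ≈ 0.090909.


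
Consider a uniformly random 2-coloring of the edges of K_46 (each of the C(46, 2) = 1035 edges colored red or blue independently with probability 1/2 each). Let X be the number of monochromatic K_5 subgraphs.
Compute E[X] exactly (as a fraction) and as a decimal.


Let X = Σ_S X_S over the C(46, 5) = 1370754 subsets S of size 5, where X_S = 1 if the K_5 on S is monochromatic.
For a fixed S, the K_5 on S has C(5, 2) = 10 edges. P[all 10 edges red] = (1/2)^10, and likewise for blue, so P[monochromatic] = 2·(1/2)^10 = 2^{1 − 10} = 1/512.
By linearity: E[X] = C(46, 5) · 2^{1 − 10} = 1370754 · 1/512 = 685377/256.
Numerically: E[X] ≈ 2677.254.

E[X] = C(46,5)·2^(1−C(5,2)) = 685377/256 ≈ 2677.254.


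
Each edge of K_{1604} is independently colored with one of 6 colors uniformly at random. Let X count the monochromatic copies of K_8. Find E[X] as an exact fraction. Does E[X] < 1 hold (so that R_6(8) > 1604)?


E[X] = C(1604, 8) · 6^{1 − 28} = 1067877273673000226280 · 6^{−27} = 1067877273673000226280/1023490369077469249536.
As a reduced fraction: E[X] = 44494886403041676095/42645432044894552064 ≈ 1.04337.
Is E[X] < 1? NO.
Since E[X] ≥ 1, the first-moment bound is inconclusive at n = 1604; it does NOT by itself certify R_6(8) > 1604.

E[X] = 44494886403041676095/42645432044894552064 ≈ 1.04337; E[X] ≥ 1; first-moment method inconclusive here.


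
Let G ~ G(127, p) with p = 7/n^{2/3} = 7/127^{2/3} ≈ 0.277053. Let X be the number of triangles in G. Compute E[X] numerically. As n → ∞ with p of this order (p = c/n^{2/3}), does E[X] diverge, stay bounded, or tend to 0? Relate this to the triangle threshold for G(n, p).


Number of potential triangles: C(127, 3) = 333375.
Each occurs with probability p³ ≈ (0.277053)³ ≈ 2.12660425e-02.
By linearity: E[X] = C(127, 3)·p³ ≈ 333375 · 2.12660425e-02 ≈ 7089.566929.
Since α = 2/3 < 1, p = c/n^{2/3} ≫ 1/n is above the triangle threshold p ~ 1/n. Asymptotically E[X] ~ (c³/6)·n^{3(1−α)} = (7³/6)·n^{1} → ∞; triangles are abundant w.h.p.

E[X] ≈ 7089.566929; in regime p = Θ(1/n^{2/3}) E[X] diverges (above the triangle threshold p ~ 1/n).


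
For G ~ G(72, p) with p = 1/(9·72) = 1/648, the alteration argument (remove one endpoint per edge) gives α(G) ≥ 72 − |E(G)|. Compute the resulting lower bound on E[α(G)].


E[|E(G)|] = C(72, 2)·p = 2556 · (1/648) = 71/18.
E[α(G)] ≥ n − E[|E(G)|] = 72 − 71/18 = 1225/18.
Numerically: ≈ 68.0556.
(This is only a lower bound; the true E[α(G)] may be larger.)

E[α(G)] ≥ 1225/18 ≈ 68.0556.


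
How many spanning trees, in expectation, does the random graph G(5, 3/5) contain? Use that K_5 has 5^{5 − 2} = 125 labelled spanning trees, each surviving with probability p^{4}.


K_5 has 5^{5 − 2} = 125 labelled spanning trees.
For each such spanning tree H, let X_H = 1 if all 4 edges of H are present in G. Then P[X_H = 1] = p^{4} = (3/5)^{4} = 81/625.
By linearity of expectation: E[X] = Σ_H E[X_H] = 125 · p^{4} = 125 · 81/625 = 81/5.
Numerically: E[X] ≈ 16.2.

E[X] = 125 · (3/5)^{4} = 81/5 ≈ 16.2.


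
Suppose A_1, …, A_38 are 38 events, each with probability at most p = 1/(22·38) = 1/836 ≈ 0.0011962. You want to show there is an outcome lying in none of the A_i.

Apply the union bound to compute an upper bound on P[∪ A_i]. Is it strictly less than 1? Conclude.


Union bound: P[∪_{i=1}^{38} A_i] ≤ Σ_i P[A_i] ≤ 38·p = 38·(1/836) = 1/22.
Numerically: 1/22 ≈ 0.0454545.
Is 1/22 < 1? YES.
Since P[∪ A_i] ≤ 1/22 < 1, the complement has P[∩ A_i^c] ≥ 1 − 1/22 = 21/22 > 0, so some outcome avoids every A_i.

38·p = 1/22 ≈ 0.0454545; existence CERTIFIED by the union bound.


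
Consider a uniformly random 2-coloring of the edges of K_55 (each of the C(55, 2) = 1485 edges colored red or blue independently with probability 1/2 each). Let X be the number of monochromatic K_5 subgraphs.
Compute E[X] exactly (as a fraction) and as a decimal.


Let X = Σ_S X_S over the C(55, 5) = 3478761 subsets S of size 5, where X_S = 1 if the K_5 on S is monochromatic.
For a fixed S, the K_5 on S has C(5, 2) = 10 edges. P[all 10 edges red] = (1/2)^10, and likewise for blue, so P[monochromatic] = 2·(1/2)^10 = 2^{1 − 10} = 1/512.
Summing: E[X] = C(55, 5) · 2^{1 − 10} = 3478761 · 1/512 = 3478761/512.
Numerically: E[X] ≈ 6794.455.

E[X] = C(55,5)·2^(1−C(5,2)) = 3478761/512 ≈ 6794.455.


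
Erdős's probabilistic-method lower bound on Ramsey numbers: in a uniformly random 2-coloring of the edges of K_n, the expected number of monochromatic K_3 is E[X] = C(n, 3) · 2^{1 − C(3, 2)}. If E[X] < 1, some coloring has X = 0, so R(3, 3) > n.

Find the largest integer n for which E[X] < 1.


We need C(n, 3) · 2^{1 − 3} < 1, i.e. C(n, 3) < 2^{3 − 1} = 4.
Check values of n near the boundary:
  n = 3: C(3, 3) = 1; 1 < 4? YES
  n = 4: C(4, 3) = 4; 4 < 4? NO
  n = 5: C(5, 3) = 10; 10 < 4? NO
  n = 6: C(6, 3) = 20; 20 < 4? NO
The largest n with C(n, 3) < 4 is n = 3 (where E[X] = 1/4 ≈ 0.25000). Hence R(3, 3) > 3, i.e. R(3, 3) ≥ 4.

Largest n = 3; hence R(3, 3) > 3.


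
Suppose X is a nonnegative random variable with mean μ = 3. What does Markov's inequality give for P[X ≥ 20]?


μ = E[X] = 3, a = 20.
Markov: P[X ≥ 20] ≤ μ/a = (3)/20 = 3/20.
Numerically: ≈ 0.150.
(Since a = 20 > μ = 3.000, the bound 3/20 is < 1 and informative.)

P[X ≥ 20] ≤ 3/20 ≈ 0.150.


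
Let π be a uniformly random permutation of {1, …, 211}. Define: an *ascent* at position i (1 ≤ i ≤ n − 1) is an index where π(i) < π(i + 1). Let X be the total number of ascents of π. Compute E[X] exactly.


Write X = Σ X_I over i = 1, …, 210, with X_I the indicator of one ascent.
There are 210 indicators.
For each fixed i, the pair (π(i), π(i+1)) is a uniformly random ordered pair of distinct values from {1, …, 211}; by symmetry P[π(i) < π(i+1)] = 1/2.
By linearity: E[X] = 210 · (1/2) = (211 − 1) · (1/2) = 105 ≈ 105.0000.

E[X] = 105 = 105.0000.


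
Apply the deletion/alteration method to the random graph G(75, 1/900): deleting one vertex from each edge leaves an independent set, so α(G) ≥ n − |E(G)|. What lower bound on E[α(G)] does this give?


E[|E(G)|] = C(75, 2)·p = 2775 · (1/900) = 37/12.
E[α(G)] ≥ n − E[|E(G)|] = 75 − 37/12 = 863/12.
Numerically: ≈ 71.917.
(This is only a lower bound; the true E[α(G)] may be larger.)

E[α(G)] ≥ 863/12 ≈ 71.917.


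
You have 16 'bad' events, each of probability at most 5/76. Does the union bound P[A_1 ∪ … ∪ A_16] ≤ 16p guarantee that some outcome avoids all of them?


Union bound: P[∪_{i=1}^{16} A_i] ≤ Σ_i P[A_i] ≤ 16·p = 16·(5/76) = 20/19.
Numerically: 20/19 ≈ 1.052632.
Is 20/19 < 1? NO.
Since the bound 20/19 is ≥ 1, the union bound is uninformative here; it does NOT by itself certify existence.

16·p = 20/19 ≈ 1.052632; existence NOT certified by the union bound.


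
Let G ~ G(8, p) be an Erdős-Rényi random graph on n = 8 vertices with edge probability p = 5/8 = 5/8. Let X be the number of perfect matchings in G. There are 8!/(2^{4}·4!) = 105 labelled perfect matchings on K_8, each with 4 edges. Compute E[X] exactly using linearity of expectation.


K_8 has 8!/(2^{4}·4!) = 105 labelled perfect matchings.
For each such perfect matching H, let X_H = 1 if all 4 edges of H are present in G. Then P[X_H = 1] = p^{4} = (5/8)^{4} = 625/4096.
By linearity of expectation: E[X] = Σ_H E[X_H] = 105 · p^{4} = 105 · 625/4096 = 65625/4096.
Numerically: E[X] ≈ 16.

E[X] = 105 · (5/8)^{4} = 65625/4096 ≈ 16.


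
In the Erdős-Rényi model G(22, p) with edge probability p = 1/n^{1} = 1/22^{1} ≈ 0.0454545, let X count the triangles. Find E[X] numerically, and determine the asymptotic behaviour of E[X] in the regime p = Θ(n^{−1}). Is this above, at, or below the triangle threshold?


Number of potential triangles: C(22, 3) = 1540.
Each occurs with probability p³ ≈ (0.0454545)³ ≈ 9.39143501e-05.
By linearity: E[X] = C(22, 3)·p³ ≈ 1540 · 9.39143501e-05 ≈ 0.144628.
Here α = 1, so p = 1/n is exactly at the triangle threshold p ~ 1/n. Asymptotically E[X] → c³/6 = 1³/6 = 1/6 ≈ 0.166667, a bounded constant. In this regime the triangle count is asymptotically Poisson(c³/6).

E[X] ≈ 0.144628; in regime p = Θ(1/n^{1}) E[X] stays bounded (at the triangle threshold p ~ 1/n).


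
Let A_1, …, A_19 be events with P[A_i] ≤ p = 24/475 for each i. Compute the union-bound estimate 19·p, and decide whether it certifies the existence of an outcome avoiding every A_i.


Union bound: P[∪_{i=1}^{19} A_i] ≤ Σ_i P[A_i] ≤ 19·p = 19·(24/475) = 24/25.
Numerically: 24/25 ≈ 0.9600000.
Is 24/25 < 1? YES.
Since P[∪ A_i] ≤ 24/25 < 1, the complement has P[∩ A_i^c] ≥ 1 − 24/25 = 1/25 > 0, so some outcome avoids every A_i.

19·p = 24/25 ≈ 0.9600000; existence CERTIFIED by the union bound.


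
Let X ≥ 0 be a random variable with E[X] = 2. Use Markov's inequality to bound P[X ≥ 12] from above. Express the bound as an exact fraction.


μ = E[X] = 2, a = 12.
Markov: P[X ≥ 12] ≤ μ/a = (2)/12 = 1/6.
Numerically: ≈ 0.1667.
(Since a = 12 > μ = 2.0000, the bound 1/6 is < 1 and informative.)

P[X ≥ 12] ≤ 1/6 ≈ 0.1667.


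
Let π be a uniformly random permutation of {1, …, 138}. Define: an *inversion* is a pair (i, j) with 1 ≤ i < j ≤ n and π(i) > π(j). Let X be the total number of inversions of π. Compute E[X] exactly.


Write X = Σ X_I over the C(138, 2) = 9453 pairs i < j, with X_I the indicator of one inversion.
There are 9453 indicators.
For each fixed pair i < j, the values π(i) and π(j) are two distinct elements of {1, …, 138} in uniformly random order; by symmetry P[π(i) > π(j)] = 1/2.
By linearity: E[X] = 9453 · (1/2) = C(138, 2) · (1/2) = 9453/2 = 9453/2 ≈ 4726.500000.

E[X] = 9453/2 = 4726.500000.


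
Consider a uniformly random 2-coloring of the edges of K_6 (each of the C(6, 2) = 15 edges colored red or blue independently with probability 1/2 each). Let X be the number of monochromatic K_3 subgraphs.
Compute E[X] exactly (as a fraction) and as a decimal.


Let X = Σ_S X_S over the C(6, 3) = 20 subsets S of size 3, where X_S = 1 if the K_3 on S is monochromatic.
For a fixed S, the K_3 on S has C(3, 2) = 3 edges. P[all 3 edges red] = (1/2)^3, and likewise for blue, so P[monochromatic] = 2·(1/2)^3 = 2^{1 − 3} = 1/4.
By linearity: E[X] = C(6, 3) · 2^{1 − 3} = 20 · 1/4 = 5.
Numerically: E[X] ≈ 5.000000.

E[X] = C(6,3)·2^(1−C(3,2)) = 5 ≈ 5.000000.


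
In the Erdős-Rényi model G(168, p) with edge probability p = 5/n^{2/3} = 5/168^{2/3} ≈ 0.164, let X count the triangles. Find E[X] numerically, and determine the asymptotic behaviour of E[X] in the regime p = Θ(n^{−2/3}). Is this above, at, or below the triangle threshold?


Number of potential triangles: C(168, 3) = 776216.
Each occurs with probability p³ ≈ (0.164)³ ≈ 4.42885e-03.
By linearity: E[X] = C(168, 3)·p³ ≈ 776216 · 4.42885e-03 ≈ 3437.748.
Since α = 2/3 < 1, p = c/n^{2/3} ≫ 1/n is above the triangle threshold p ~ 1/n. Asymptotically E[X] ~ (c³/6)·n^{3(1−α)} = (5³/6)·n^{1} → ∞; triangles are abundant w.h.p.

E[X] ≈ 3437.748; in regime p = Θ(1/n^{2/3}) E[X] diverges (above the triangle threshold p ~ 1/n).


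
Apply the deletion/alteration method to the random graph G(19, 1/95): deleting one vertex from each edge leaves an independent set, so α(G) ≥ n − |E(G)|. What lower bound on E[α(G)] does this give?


E[|E(G)|] = C(19, 2)·p = 171 · (1/95) = 9/5.
E[α(G)] ≥ n − E[|E(G)|] = 19 − 9/5 = 86/5.
Numerically: ≈ 17.200.
(This is only a lower bound; the true E[α(G)] may be larger.)

E[α(G)] ≥ 86/5 ≈ 17.200.


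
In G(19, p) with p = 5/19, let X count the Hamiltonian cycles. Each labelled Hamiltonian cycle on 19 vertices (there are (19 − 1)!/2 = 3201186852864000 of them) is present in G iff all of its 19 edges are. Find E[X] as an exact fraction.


K_19 has (19 − 1)!/2 = 3201186852864000 labelled Hamiltonian cycles.
For each such Hamiltonian cycle H, let X_H = 1 if all 19 edges of H are present in G. Then P[X_H = 1] = p^{19} = (5/19)^{19} = 19073486328125/1978419655660313589123979.
Summing the indicators: E[X] = Σ_H E[X_H] = 3201186852864000 · p^{19} = 3201186852864000 · 19073486328125/1978419655660313589123979 = 61057793671875000000000000000/1978419655660313589123979.
Numerically: E[X] ≈ 30861.9.

E[X] = 3201186852864000 · (5/19)^{19} = 61057793671875000000000000000/1978419655660313589123979 ≈ 30861.9.


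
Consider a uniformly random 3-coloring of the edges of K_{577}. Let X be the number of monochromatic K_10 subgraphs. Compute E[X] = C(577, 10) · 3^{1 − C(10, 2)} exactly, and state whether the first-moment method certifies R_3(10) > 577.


E[X] = C(577, 10) · 3^{1 − 45} = 1042166760920175198880 · 3^{−44} = 1042166760920175198880/984770902183611232881.
As a reduced fraction: E[X] = 1042166760920175198880/984770902183611232881 ≈ 1.0582835.
Is E[X] < 1? NO.
Since E[X] ≥ 1, the first-moment bound is inconclusive at n = 577; it does NOT by itself certify R_3(10) > 577.

E[X] = 1042166760920175198880/984770902183611232881 ≈ 1.0582835; E[X] ≥ 1; first-moment method inconclusive here.


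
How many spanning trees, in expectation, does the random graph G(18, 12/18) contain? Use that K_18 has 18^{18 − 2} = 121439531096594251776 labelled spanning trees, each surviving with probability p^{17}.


K_18 has 18^{18 − 2} = 121439531096594251776 labelled spanning trees.
For each such spanning tree H, let X_H = 1 if all 17 edges of H are present in G. Then P[X_H = 1] = p^{17} = (2/3)^{17} = 131072/129140163.
By linearity: E[X] = Σ_H E[X_H] = 121439531096594251776 · p^{17} = 121439531096594251776 · 131072/129140163 = 123256172596690944.
Numerically: E[X] ≈ 1.233e+17.

E[X] = 121439531096594251776 · (2/3)^{17} = 123256172596690944 ≈ 1.233e+17.


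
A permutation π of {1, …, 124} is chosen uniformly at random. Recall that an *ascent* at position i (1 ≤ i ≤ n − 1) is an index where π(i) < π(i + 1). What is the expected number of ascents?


Write X = Σ X_I over i = 1, …, 123, with X_I the indicator of one ascent.
There are 123 indicators.
For each fixed i, the pair (π(i), π(i+1)) is a uniformly random ordered pair of distinct values from {1, …, 124}; by symmetry P[π(i) < π(i+1)] = 1/2.
By linearity: E[X] = 123 · (1/2) = (124 − 1) · (1/2) = 123/2 ≈ 61.500.

E[X] = 123/2 = 61.500.
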